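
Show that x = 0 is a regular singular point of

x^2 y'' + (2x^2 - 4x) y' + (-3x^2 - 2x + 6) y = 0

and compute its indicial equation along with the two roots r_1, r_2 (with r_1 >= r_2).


Divide by x^2 to reach normal form y'' + P_1(x) y' + P_2(x) y = 0 with P_1(x) = 2 - 4/x and P_2(x) = -3 - 2/x + 6/x^2.
x = 0 is a singular point because the y'-coefficient 2 - 4/x has a pole at x = 0 and the y-coefficient -3 - 2/x + 6/x^2 has a pole at x = 0.
It is a regular singular point because x P_1(x) = p(x) = 2x - 4 and x^2 P_2(x) = q(x) = -3x^2 - 2x + 6 are polynomials, hence analytic at x = 0.
p(0) = -4,  q(0) = 6.
Indicial equation: r(r-1) + p(0) r + q(0) = 0, i.e. r^2 + (p(0) - 1) r + q(0) = 0, i.e. r^2 - 5 r + 6 = 0.
Discriminant: (-5)^2 - 4(6) = 1, so r = (5 ± 1)/2.
Solving: r_1 = 3, r_2 = 2.

indicial: r^2 - 5 r + 6 = 0; roots r_1 = 3, r_2 = 2


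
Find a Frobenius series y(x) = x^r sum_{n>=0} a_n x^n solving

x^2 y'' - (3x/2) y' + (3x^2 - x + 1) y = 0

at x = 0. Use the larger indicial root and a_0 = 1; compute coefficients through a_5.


Write in Frobenius form y'' + (p(x)/x) y' + (q(x)/x^2) y = 0:
  p(x) = -3/2,  q(x) = 3x^2 - x + 1.
Indicial equation: r(r-1) + (-3/2) r + (1) = 0 -> roots r_1 = 2, r_2 = 1/2.
Take r = r_1 = 2. Let y(x) = x^r sum_{n>=0} a_n x^n with a_0 = 1.
Substitute y = x^r sum a_n x^n and match x^{r+n}. The recurrence is
  D(n) a_n - 1 a_{n-1} + 3 a_{n-2} = 0,  where D(n) = (r+n)(r+n-1) + (-3/2)(r+n) + (1).
  a_n = [1 a_{n-1} - 3 a_{n-2}] / D(n).
Since the indicial polynomial factors as (r - r_1)(r - r_2), D(n) = (r_1 + n - r_1)(r_1 + n - r_2) = n(n + 3/2).
Evaluating step by step (a_0 = 1):
  n = 1: D(1) = 1(1 + 3/2) = 5/2; numerator = 1(1) = 1; a_1 = (1)/(5/2) = 2/5
  n = 2: D(2) = 2(2 + 3/2) = 7; numerator = 1(2/5) - 3(1) = -13/5; a_2 = (-13/5)/(7) = -13/35
  n = 3: D(3) = 3(3 + 3/2) = 27/2; numerator = 1(-13/35) - 3(2/5) = -11/7; a_3 = (-11/7)/(27/2) = -22/189
  n = 4: D(4) = 4(4 + 3/2) = 22; numerator = 1(-22/189) - 3(-13/35) = 943/945; a_4 = (943/945)/(22) = 943/20790
  n = 5: D(5) = 5(5 + 3/2) = 65/2; numerator = 1(943/20790) - 3(-22/189) = 8203/20790; a_5 = (8203/20790)/(65/2) = 631/51975

r = 2; a_0 = 1; a_1 = 2/5; a_2 = -13/35; a_3 = -22/189; a_4 = 943/20790; a_5 = 631/51975


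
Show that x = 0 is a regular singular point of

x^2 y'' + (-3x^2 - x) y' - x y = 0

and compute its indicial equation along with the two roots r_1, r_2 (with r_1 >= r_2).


Divide by x^2 to reach normal form y'' + P_1(x) y' + P_2(x) y = 0 with P_1(x) = -3 - 1/x and P_2(x) = -1/x.
x = 0 is a singular point because the y'-coefficient -3 - 1/x has a pole at x = 0 and the y-coefficient -1/x has a pole at x = 0.
It is a regular singular point because x P_1(x) = p(x) = -3x - 1 and x^2 P_2(x) = q(x) = -x are polynomials, hence analytic at x = 0.
p(0) = -1,  q(0) = 0.
Indicial equation: r(r-1) + p(0) r + q(0) = 0, i.e. r^2 + (p(0) - 1) r + q(0) = 0, i.e. r^2 - 2 r = 0.
Discriminant: (-2)^2 - 4(0) = 4, so r = (2 ± 2)/2.
Solving: r_1 = 2, r_2 = 0.

indicial: r^2 - 2 r = 0; roots r_1 = 2, r_2 = 0


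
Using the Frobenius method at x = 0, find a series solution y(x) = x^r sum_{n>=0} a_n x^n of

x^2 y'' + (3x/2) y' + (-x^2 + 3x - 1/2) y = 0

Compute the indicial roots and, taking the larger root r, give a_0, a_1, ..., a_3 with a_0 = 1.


Write in Frobenius form y'' + (p(x)/x) y' + (q(x)/x^2) y = 0:
  p(x) = 3/2,  q(x) = -x^2 + 3x - 1/2.
Indicial equation: r(r-1) + (3/2) r + (-1/2) = 0 -> roots r_1 = 1/2, r_2 = -1.
Take r = r_1 = 1/2. Let y(x) = x^r sum_{n>=0} a_n x^n with a_0 = 1.
Substitute y = x^r sum a_n x^n and match x^{r+n}. The recurrence is
  D(n) a_n + 3 a_{n-1} - 1 a_{n-2} = 0,  where D(n) = (r+n)(r+n-1) + (3/2)(r+n) + (-1/2).
  a_n = [-3 a_{n-1} + 1 a_{n-2}] / D(n).
Since the indicial polynomial factors as (r - r_1)(r - r_2), D(n) = (r_1 + n - r_1)(r_1 + n - r_2) = n(n + 3/2).
Evaluating step by step (a_0 = 1):
  n = 1: D(1) = 1(1 + 3/2) = 5/2; numerator = -3(1) = -3; a_1 = (-3)/(5/2) = -6/5
  n = 2: D(2) = 2(2 + 3/2) = 7; numerator = -3(-6/5) + 1(1) = 23/5; a_2 = (23/5)/(7) = 23/35
  n = 3: D(3) = 3(3 + 3/2) = 27/2; numerator = -3(23/35) + 1(-6/5) = -111/35; a_3 = (-111/35)/(27/2) = -74/315

r = 1/2; a_0 = 1; a_1 = -6/5; a_2 = 23/35; a_3 = -74/315


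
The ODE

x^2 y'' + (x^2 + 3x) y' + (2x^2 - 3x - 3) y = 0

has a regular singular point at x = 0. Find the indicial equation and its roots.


Divide by x^2 to reach normal form y'' + P_1(x) y' + P_2(x) y = 0 with P_1(x) = 1 + 3/x and P_2(x) = 2 - 3/x - 3/x^2.
x = 0 is a singular point because the y'-coefficient 1 + 3/x has a pole at x = 0 and the y-coefficient 2 - 3/x - 3/x^2 has a pole at x = 0.
It is a regular singular point because x P_1(x) = p(x) = x + 3 and x^2 P_2(x) = q(x) = 2x^2 - 3x - 3 are polynomials, hence analytic at x = 0.
p(0) = 3,  q(0) = -3.
Indicial equation: r(r-1) + p(0) r + q(0) = 0, i.e. r^2 + (p(0) - 1) r + q(0) = 0, i.e. r^2 + 2 r - 3 = 0.
Discriminant: (2)^2 - 4(-3) = 16, so r = (-2 ± 4)/2.
Solving: r_1 = 1, r_2 = -3.

indicial: r^2 + 2 r - 3 = 0; roots r_1 = 1, r_2 = -3


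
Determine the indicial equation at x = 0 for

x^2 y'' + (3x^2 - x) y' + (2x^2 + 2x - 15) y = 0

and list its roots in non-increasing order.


Divide by x^2 to reach normal form y'' + P_1(x) y' + P_2(x) y = 0 with P_1(x) = 3 - 1/x and P_2(x) = 2 + 2/x - 15/x^2.
x = 0 is a singular point because the y'-coefficient 3 - 1/x has a pole at x = 0 and the y-coefficient 2 + 2/x - 15/x^2 has a pole at x = 0.
It is a regular singular point because x P_1(x) = p(x) = 3x - 1 and x^2 P_2(x) = q(x) = 2x^2 + 2x - 15 are polynomials, hence analytic at x = 0.
p(0) = -1,  q(0) = -15.
Indicial equation: r(r-1) + p(0) r + q(0) = 0, i.e. r^2 + (p(0) - 1) r + q(0) = 0, i.e. r^2 - 2 r - 15 = 0.
Discriminant: (-2)^2 - 4(-15) = 64, so r = (2 ± 8)/2.
Solving: r_1 = 5, r_2 = -3.

indicial: r^2 - 2 r - 15 = 0; roots r_1 = 5, r_2 = -3


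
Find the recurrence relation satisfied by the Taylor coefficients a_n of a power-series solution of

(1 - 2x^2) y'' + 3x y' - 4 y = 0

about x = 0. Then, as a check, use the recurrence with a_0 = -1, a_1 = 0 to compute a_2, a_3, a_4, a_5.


Substitute y = sum_n a_n x^n.
(1 - 2 x^2) y'' contributes (n+2)(n+1) a_{n+2} - 2 n(n-1) a_n at x^n.
3 x y'(x) contributes 3 n a_n at x^n.
-4 y(x) contributes -4 a_n at x^n.
Matching x^n: (n+2)(n+1) a_{n+2} + (-2 n(n-1) + 3 n - 4) a_n = 0.
Thus a_{n+2} = (2 n(n-1) - 3 n + 4) / ((n+1)(n+2)) * a_n.

Check with a_0 = -1, a_1 = 0 (apply the recurrence for n = 0, 1, 2, 3): a_0 = -1, a_1 = 0, a_2 = -2, a_3 = 0, a_4 = -1/3, a_5 = 0.

a_(n+2) = (2 n(n-1) - 3 n + 4) / ((n+1)(n+2)) * a_n; check: a_0 = -1, a_1 = 0, a_2 = -2, a_3 = 0, a_4 = -1/3, a_5 = 0


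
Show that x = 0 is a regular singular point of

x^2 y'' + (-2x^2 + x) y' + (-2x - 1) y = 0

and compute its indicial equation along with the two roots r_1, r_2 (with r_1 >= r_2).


Divide by x^2 to reach normal form y'' + P_1(x) y' + P_2(x) y = 0 with P_1(x) = -2 + 1/x and P_2(x) = -2/x - 1/x^2.
x = 0 is a singular point because the y'-coefficient -2 + 1/x has a pole at x = 0 and the y-coefficient -2/x - 1/x^2 has a pole at x = 0.
It is a regular singular point because x P_1(x) = p(x) = 1 - 2x and x^2 P_2(x) = q(x) = -2x - 1 are polynomials, hence analytic at x = 0.
p(0) = 1,  q(0) = -1.
Indicial equation: r(r-1) + p(0) r + q(0) = 0, i.e. r^2 + (p(0) - 1) r + q(0) = 0, i.e. r^2 - 1 = 0.
Discriminant: (0)^2 - 4(-1) = 4, so r = (0 ± 2)/2.
Solving: r_1 = 1, r_2 = -1.

indicial: r^2 - 1 = 0; roots r_1 = 1, r_2 = -1


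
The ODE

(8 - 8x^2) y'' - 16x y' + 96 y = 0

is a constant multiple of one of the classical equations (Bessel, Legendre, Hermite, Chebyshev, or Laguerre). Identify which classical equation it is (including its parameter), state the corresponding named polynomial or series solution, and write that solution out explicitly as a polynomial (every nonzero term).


All three coefficients share the factor 8; dividing through by 8 gives  (1 - x^2) y'' - 2x y' + 12 y = 0.
This matches the Legendre equation (1 - x^2) y'' - 2x y' + n(n+1) y = 0 (note the -2x y' term) with n(n+1) = 12, so n = 3; the polynomial solution is P_3(x).
With y = sum_k a_k x^k, matching x^k gives (k+2)(k+1) a_{k+2} = [k(k+1) - n(n+1)] a_k = (k - 3)(k + 4) a_k. The right side vanishes at k = 3, so the series with the parity of 3 terminates at degree 3.
Standard normalization (P_n(1) = 1): leading coefficient (2n)!/(2^n (n!)^2) = 720/(8*36) = 5/2, so a_3 = 5/2. Work downward with a_k = (k+1)(k+2) a_{k+2} / ((k - 3)(k + 4)):
  a_1 = (2)(3)(5/2) / ((1 - 3)(1 + 4)) = 15/(-10) = -3/2
Hence P_3(x) = 5 x^3/2 - 3 x/2.

P_3(x); series = 5 x^3/2 - 3 x/2


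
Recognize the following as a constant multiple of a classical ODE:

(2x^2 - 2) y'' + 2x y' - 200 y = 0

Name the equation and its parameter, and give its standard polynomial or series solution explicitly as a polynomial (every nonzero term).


All three coefficients share the factor -2; dividing through by -2 gives  (1 - x^2) y'' - x y' + 100 y = 0.
This matches the Chebyshev equation (1 - x^2) y'' - x y' + n^2 y = 0 (note the -x y' term, not -2x y') with n^2 = 100, so n = 10; the polynomial solution is T_10(x).
With y = sum_k a_k x^k, matching x^k gives (k+2)(k+1) a_{k+2} = (k^2 - n^2) a_k = (k - 10)(k + 10) a_k. The right side vanishes at k = 10, so the series with the parity of 10 terminates at degree 10.
Standard normalization: leading coefficient of T_n is 2^(n-1), so a_10 = 2^9 = 512. Work downward with a_k = (k+1)(k+2) a_{k+2} / ((k - 10)(k + 10)):
  a_8 = (9)(10)(512) / ((8 - 10)(8 + 10)) = 46080/(-36) = -1280
  a_6 = (7)(8)(-1280) / ((6 - 10)(6 + 10)) = -71680/(-64) = 1120
  a_4 = (5)(6)(1120) / ((4 - 10)(4 + 10)) = 33600/(-84) = -400
  a_2 = (3)(4)(-400) / ((2 - 10)(2 + 10)) = -4800/(-96) = 50
  a_0 = (1)(2)(50) / ((0 - 10)(0 + 10)) = 100/(-100) = -1
Hence T_10(x) = 512 x^10 - 1280 x^8 + 1120 x^6 - 400 x^4 + 50 x^2 - 1.

T_10(x); series = 512 x^10 - 1280 x^8 + 1120 x^6 - 400 x^4 + 50 x^2 - 1


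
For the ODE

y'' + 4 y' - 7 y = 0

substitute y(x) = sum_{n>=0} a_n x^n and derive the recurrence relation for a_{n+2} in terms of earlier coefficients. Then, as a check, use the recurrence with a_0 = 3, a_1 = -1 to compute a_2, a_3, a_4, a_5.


Substitute y = sum_n a_n x^n.
y''(x) has coefficient (n+2)(n+1) a_{n+2} at x^n;
4 y'(x) has coefficient 4 (n+1) a_{n+1} at x^n;
-7 y(x) has coefficient -7 a_n at x^n.
Matching x^n: (n+2)(n+1) a_{n+2} + 4 (n+1) a_{n+1} - 7 a_n = 0.
Thus a_{n+2} = [-4 (n+1) a_{n+1} + 7 a_n] / ((n+1)(n+2)).

Check with a_0 = 3, a_1 = -1 (apply the recurrence for n = 0, 1, 2, 3): a_0 = 3, a_1 = -1, a_2 = 25/2, a_3 = -107/6, a_4 = 201/8, a_5 = -3161/120.

a_(n+2) = [-4 (n+1) a_(n+1) + 7 a_n] / ((n+1)(n+2)); check: a_0 = 3, a_1 = -1, a_2 = 25/2, a_3 = -107/6, a_4 = 201/8, a_5 = -3161/120


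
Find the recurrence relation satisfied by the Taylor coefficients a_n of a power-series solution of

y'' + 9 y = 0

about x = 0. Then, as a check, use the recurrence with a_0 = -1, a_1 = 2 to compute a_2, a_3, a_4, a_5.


Substitute y = sum_n a_n x^n into y'' + (const) y = 0.
y''(x) = sum_{n>=0} (n+2)(n+1) a_{n+2} x^n.
The ODE becomes sum_n [(n+2)(n+1) a_{n+2} + 9 a_n] x^n = 0.
Setting each coefficient to zero gives the recurrence:
  (n+2)(n+1) a_{n+2} + 9 a_n = 0,
  a_{n+2} = -9 / ((n+1)(n+2)) a_n.

Check with a_0 = -1, a_1 = 2 (apply the recurrence for n = 0, 1, 2, 3): a_0 = -1, a_1 = 2, a_2 = 9/2, a_3 = -3, a_4 = -27/8, a_5 = 27/20.

a_{n+2} = -9/((n+1)(n+2)) * a_n; check: a_0 = -1, a_1 = 2, a_2 = 9/2, a_3 = -3, a_4 = -27/8, a_5 = 27/20


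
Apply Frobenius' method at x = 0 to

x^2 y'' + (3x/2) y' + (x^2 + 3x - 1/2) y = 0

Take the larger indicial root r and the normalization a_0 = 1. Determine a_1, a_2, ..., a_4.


Write in Frobenius form y'' + (p(x)/x) y' + (q(x)/x^2) y = 0:
  p(x) = 3/2,  q(x) = x^2 + 3x - 1/2.
Indicial equation: r(r-1) + (3/2) r + (-1/2) = 0 -> roots r_1 = 1/2, r_2 = -1.
Take r = r_1 = 1/2. Let y(x) = x^r sum_{n>=0} a_n x^n with a_0 = 1.
Substitute y = x^r sum a_n x^n and match x^{r+n}. The recurrence is
  D(n) a_n + 3 a_{n-1} + 1 a_{n-2} = 0,  where D(n) = (r+n)(r+n-1) + (3/2)(r+n) + (-1/2).
  a_n = [-3 a_{n-1} - 1 a_{n-2}] / D(n).
Since the indicial polynomial factors as (r - r_1)(r - r_2), D(n) = (r_1 + n - r_1)(r_1 + n - r_2) = n(n + 3/2).
Evaluating step by step (a_0 = 1):
  n = 1: D(1) = 1(1 + 3/2) = 5/2; numerator = -3(1) = -3; a_1 = (-3)/(5/2) = -6/5
  n = 2: D(2) = 2(2 + 3/2) = 7; numerator = -3(-6/5) - 1(1) = 13/5; a_2 = (13/5)/(7) = 13/35
  n = 3: D(3) = 3(3 + 3/2) = 27/2; numerator = -3(13/35) - 1(-6/5) = 3/35; a_3 = (3/35)/(27/2) = 2/315
  n = 4: D(4) = 4(4 + 3/2) = 22; numerator = -3(2/315) - 1(13/35) = -41/105; a_4 = (-41/105)/(22) = -41/2310

r = 1/2; a_0 = 1; a_1 = -6/5; a_2 = 13/35; a_3 = 2/315; a_4 = -41/2310


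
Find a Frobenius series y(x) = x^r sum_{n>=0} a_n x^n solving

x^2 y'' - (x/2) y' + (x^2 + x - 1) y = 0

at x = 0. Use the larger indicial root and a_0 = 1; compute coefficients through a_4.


Write in Frobenius form y'' + (p(x)/x) y' + (q(x)/x^2) y = 0:
  p(x) = -1/2,  q(x) = x^2 + x - 1.
Indicial equation: r(r-1) + (-1/2) r + (-1) = 0 -> roots r_1 = 2, r_2 = -1/2.
Take r = r_1 = 2. Let y(x) = x^r sum_{n>=0} a_n x^n with a_0 = 1.
Substitute y = x^r sum a_n x^n and match x^{r+n}. The recurrence is
  D(n) a_n + 1 a_{n-1} + 1 a_{n-2} = 0,  where D(n) = (r+n)(r+n-1) + (-1/2)(r+n) + (-1).
  a_n = [-1 a_{n-1} - 1 a_{n-2}] / D(n).
Since the indicial polynomial factors as (r - r_1)(r - r_2), D(n) = (r_1 + n - r_1)(r_1 + n - r_2) = n(n + 5/2).
Evaluating step by step (a_0 = 1):
  n = 1: D(1) = 1(1 + 5/2) = 7/2; numerator = -1(1) = -1; a_1 = (-1)/(7/2) = -2/7
  n = 2: D(2) = 2(2 + 5/2) = 9; numerator = -1(-2/7) - 1(1) = -5/7; a_2 = (-5/7)/(9) = -5/63
  n = 3: D(3) = 3(3 + 5/2) = 33/2; numerator = -1(-5/63) - 1(-2/7) = 23/63; a_3 = (23/63)/(33/2) = 46/2079
  n = 4: D(4) = 4(4 + 5/2) = 26; numerator = -1(46/2079) - 1(-5/63) = 17/297; a_4 = (17/297)/(26) = 17/7722

r = 2; a_0 = 1; a_1 = -2/7; a_2 = -5/63; a_3 = 46/2079; a_4 = 17/7722


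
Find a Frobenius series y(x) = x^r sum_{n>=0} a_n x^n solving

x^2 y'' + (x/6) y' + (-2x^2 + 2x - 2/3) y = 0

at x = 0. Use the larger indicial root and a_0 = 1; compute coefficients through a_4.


Write in Frobenius form y'' + (p(x)/x) y' + (q(x)/x^2) y = 0:
  p(x) = 1/6,  q(x) = -2x^2 + 2x - 2/3.
Indicial equation: r(r-1) + (1/6) r + (-2/3) = 0 -> roots r_1 = 4/3, r_2 = -1/2.
Take r = r_1 = 4/3. Let y(x) = x^r sum_{n>=0} a_n x^n with a_0 = 1.
Substitute y = x^r sum a_n x^n and match x^{r+n}. The recurrence is
  D(n) a_n + 2 a_{n-1} - 2 a_{n-2} = 0,  where D(n) = (r+n)(r+n-1) + (1/6)(r+n) + (-2/3).
  a_n = [-2 a_{n-1} + 2 a_{n-2}] / D(n).
Since the indicial polynomial factors as (r - r_1)(r - r_2), D(n) = (r_1 + n - r_1)(r_1 + n - r_2) = n(n + 11/6).
Evaluating step by step (a_0 = 1):
  n = 1: D(1) = 1(1 + 11/6) = 17/6; numerator = -2(1) = -2; a_1 = (-2)/(17/6) = -12/17
  n = 2: D(2) = 2(2 + 11/6) = 23/3; numerator = -2(-12/17) + 2(1) = 58/17; a_2 = (58/17)/(23/3) = 174/391
  n = 3: D(3) = 3(3 + 11/6) = 29/2; numerator = -2(174/391) + 2(-12/17) = -900/391; a_3 = (-900/391)/(29/2) = -1800/11339
  n = 4: D(4) = 4(4 + 11/6) = 70/3; numerator = -2(-1800/11339) + 2(174/391) = 13692/11339; a_4 = (13692/11339)/(70/3) = 2934/56695

r = 4/3; a_0 = 1; a_1 = -12/17; a_2 = 174/391; a_3 = -1800/11339; a_4 = 2934/56695


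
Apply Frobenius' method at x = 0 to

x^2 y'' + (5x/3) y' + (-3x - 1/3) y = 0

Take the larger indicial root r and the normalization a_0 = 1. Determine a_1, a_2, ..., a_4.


Write in Frobenius form y'' + (p(x)/x) y' + (q(x)/x^2) y = 0:
  p(x) = 5/3,  q(x) = -3x - 1/3.
Indicial equation: r(r-1) + (5/3) r + (-1/3) = 0 -> roots r_1 = 1/3, r_2 = -1.
Take r = r_1 = 1/3. Let y(x) = x^r sum_{n>=0} a_n x^n with a_0 = 1.
Substitute y = x^r sum a_n x^n and match x^{r+n}. The recurrence is
  D(n) a_n - 3 a_{n-1} = 0,  where D(n) = (r+n)(r+n-1) + (5/3)(r+n) + (-1/3).
  a_n = 3 / D(n) * a_{n-1}.
Since the indicial polynomial factors as (r - r_1)(r - r_2), D(n) = (r_1 + n - r_1)(r_1 + n - r_2) = n(n + 4/3).
Evaluating step by step (a_0 = 1):
  n = 1: D(1) = 1(1 + 4/3) = 7/3; numerator = 3(1) = 3; a_1 = (3)/(7/3) = 9/7
  n = 2: D(2) = 2(2 + 4/3) = 20/3; numerator = 3(9/7) = 27/7; a_2 = (27/7)/(20/3) = 81/140
  n = 3: D(3) = 3(3 + 4/3) = 13; numerator = 3(81/140) = 243/140; a_3 = (243/140)/(13) = 243/1820
  n = 4: D(4) = 4(4 + 4/3) = 64/3; numerator = 3(243/1820) = 729/1820; a_4 = (729/1820)/(64/3) = 2187/116480

r = 1/3; a_0 = 1; a_1 = 9/7; a_2 = 81/140; a_3 = 243/1820; a_4 = 2187/116480


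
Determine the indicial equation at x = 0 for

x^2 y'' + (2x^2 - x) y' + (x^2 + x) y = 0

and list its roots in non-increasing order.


Divide by x^2 to reach normal form y'' + P_1(x) y' + P_2(x) y = 0 with P_1(x) = 2 - 1/x and P_2(x) = 1 + 1/x.
x = 0 is a singular point because the y'-coefficient 2 - 1/x has a pole at x = 0 and the y-coefficient 1 + 1/x has a pole at x = 0.
It is a regular singular point because x P_1(x) = p(x) = 2x - 1 and x^2 P_2(x) = q(x) = x^2 + x are polynomials, hence analytic at x = 0.
p(0) = -1,  q(0) = 0.
Indicial equation: r(r-1) + p(0) r + q(0) = 0, i.e. r^2 + (p(0) - 1) r + q(0) = 0, i.e. r^2 - 2 r = 0.
Discriminant: (-2)^2 - 4(0) = 4, so r = (2 ± 2)/2.
Solving: r_1 = 2, r_2 = 0.

indicial: r^2 - 2 r = 0; roots r_1 = 2, r_2 = 0


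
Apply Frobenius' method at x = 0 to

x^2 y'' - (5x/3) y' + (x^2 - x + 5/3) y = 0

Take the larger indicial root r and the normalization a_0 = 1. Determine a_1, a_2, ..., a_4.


Write in Frobenius form y'' + (p(x)/x) y' + (q(x)/x^2) y = 0:
  p(x) = -5/3,  q(x) = x^2 - x + 5/3.
Indicial equation: r(r-1) + (-5/3) r + (5/3) = 0 -> roots r_1 = 5/3, r_2 = 1.
Take r = r_1 = 5/3. Let y(x) = x^r sum_{n>=0} a_n x^n with a_0 = 1.
Substitute y = x^r sum a_n x^n and match x^{r+n}. The recurrence is
  D(n) a_n - 1 a_{n-1} + 1 a_{n-2} = 0,  where D(n) = (r+n)(r+n-1) + (-5/3)(r+n) + (5/3).
  a_n = [1 a_{n-1} - 1 a_{n-2}] / D(n).
Since the indicial polynomial factors as (r - r_1)(r - r_2), D(n) = (r_1 + n - r_1)(r_1 + n - r_2) = n(n + 2/3).
Evaluating step by step (a_0 = 1):
  n = 1: D(1) = 1(1 + 2/3) = 5/3; numerator = 1(1) = 1; a_1 = (1)/(5/3) = 3/5
  n = 2: D(2) = 2(2 + 2/3) = 16/3; numerator = 1(3/5) - 1(1) = -2/5; a_2 = (-2/5)/(16/3) = -3/40
  n = 3: D(3) = 3(3 + 2/3) = 11; numerator = 1(-3/40) - 1(3/5) = -27/40; a_3 = (-27/40)/(11) = -27/440
  n = 4: D(4) = 4(4 + 2/3) = 56/3; numerator = 1(-27/440) - 1(-3/40) = 3/220; a_4 = (3/220)/(56/3) = 9/12320

r = 5/3; a_0 = 1; a_1 = 3/5; a_2 = -3/40; a_3 = -27/440; a_4 = 9/12320


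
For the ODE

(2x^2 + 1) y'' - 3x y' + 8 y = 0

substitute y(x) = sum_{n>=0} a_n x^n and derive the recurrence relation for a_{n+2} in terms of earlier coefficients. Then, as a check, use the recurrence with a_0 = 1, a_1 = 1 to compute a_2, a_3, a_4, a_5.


Substitute y = sum_n a_n x^n.
(1 + 2 x^2) y'' contributes (n+2)(n+1) a_{n+2} + 2 n(n-1) a_n at x^n.
-3 x y'(x) contributes -3 n a_n at x^n.
8 y(x) contributes 8 a_n at x^n.
Matching x^n: (n+2)(n+1) a_{n+2} + (2 n(n-1) - 3 n + 8) a_n = 0.
Thus a_{n+2} = (-2 n(n-1) + 3 n - 8) / ((n+1)(n+2)) * a_n.

Check with a_0 = 1, a_1 = 1 (apply the recurrence for n = 0, 1, 2, 3): a_0 = 1, a_1 = 1, a_2 = -4, a_3 = -5/6, a_4 = 2, a_5 = 11/24.

a_(n+2) = (-2 n(n-1) + 3 n - 8) / ((n+1)(n+2)) * a_n; check: a_0 = 1, a_1 = 1, a_2 = -4, a_3 = -5/6, a_4 = 2, a_5 = 11/24


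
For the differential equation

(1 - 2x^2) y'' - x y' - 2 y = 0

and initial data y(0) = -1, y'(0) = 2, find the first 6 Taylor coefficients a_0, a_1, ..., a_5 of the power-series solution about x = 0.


Ansatz: y(x) = sum_{n>=0} a_n x^n, so y'(x) = sum_{n>=1} n a_n x^(n-1) and y''(x) = sum_{n>=2} n(n-1) a_n x^(n-2).
Substitute into P(x) y'' + Q(x) y' + R(x) y = 0 with P(x) = 1 - 2x^2, Q(x) = -x, R(x) = -2, and match powers of x.
Initial conditions: a_0 = -1, a_1 = 2.
Setting the coefficient of each power of x to zero and solving order by order (substituting the coefficients already found):
  x^0: 2 a_2 - 2 a_0 = 0  ->  2 a_2 = 2 a_0 = -2  ->  a_2 = -1
  x^1: 6 a_3 - 3 a_1 = 0  ->  6 a_3 = 3 a_1 = 6  ->  a_3 = 1
  x^2: 12 a_4 - 8 a_2 = 0  ->  12 a_4 = 8 a_2 = -8  ->  a_4 = -2/3
  x^3: 20 a_5 - 17 a_3 = 0  ->  20 a_5 = 17 a_3 = 17  ->  a_5 = 17/20
Truncated series: y(x) = -1 + 2 x - x^2 + x^3 - (2/3) x^4 + (17/20) x^5 + O(x^6).

a_0 = -1; a_1 = 2; a_2 = -1; a_3 = 1; a_4 = -2/3; a_5 = 17/20


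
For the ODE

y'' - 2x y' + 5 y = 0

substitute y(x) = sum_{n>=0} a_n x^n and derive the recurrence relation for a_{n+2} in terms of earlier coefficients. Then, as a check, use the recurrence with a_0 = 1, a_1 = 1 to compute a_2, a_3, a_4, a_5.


Substitute y = sum_n a_n x^n.
y''(x) has coefficient (n+2)(n+1) a_{n+2} at x^n;
-2 x y'(x) has coefficient -2 n a_n at x^n (shift);
5 y(x) has coefficient 5 a_n at x^n.
Matching x^n: (n+2)(n+1) a_{n+2} + (-2n + 5) a_n = 0.
Thus a_{n+2} = (2n - 5) / ((n+1)(n+2)) * a_n.

Check with a_0 = 1, a_1 = 1 (apply the recurrence for n = 0, 1, 2, 3): a_0 = 1, a_1 = 1, a_2 = -5/2, a_3 = -1/2, a_4 = 5/24, a_5 = -1/40.

a_(n+2) = (2n - 5) / ((n+1)(n+2)) * a_n; check: a_0 = 1, a_1 = 1, a_2 = -5/2, a_3 = -1/2, a_4 = 5/24, a_5 = -1/40


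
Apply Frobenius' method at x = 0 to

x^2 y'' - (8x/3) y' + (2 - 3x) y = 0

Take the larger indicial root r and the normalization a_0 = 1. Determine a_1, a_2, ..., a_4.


Write in Frobenius form y'' + (p(x)/x) y' + (q(x)/x^2) y = 0:
  p(x) = -8/3,  q(x) = 2 - 3x.
Indicial equation: r(r-1) + (-8/3) r + (2) = 0 -> roots r_1 = 3, r_2 = 2/3.
Take r = r_1 = 3. Let y(x) = x^r sum_{n>=0} a_n x^n with a_0 = 1.
Substitute y = x^r sum a_n x^n and match x^{r+n}. The recurrence is
  D(n) a_n - 3 a_{n-1} = 0,  where D(n) = (r+n)(r+n-1) + (-8/3)(r+n) + (2).
  a_n = 3 / D(n) * a_{n-1}.
Since the indicial polynomial factors as (r - r_1)(r - r_2), D(n) = (r_1 + n - r_1)(r_1 + n - r_2) = n(n + 7/3).
Evaluating step by step (a_0 = 1):
  n = 1: D(1) = 1(1 + 7/3) = 10/3; numerator = 3(1) = 3; a_1 = (3)/(10/3) = 9/10
  n = 2: D(2) = 2(2 + 7/3) = 26/3; numerator = 3(9/10) = 27/10; a_2 = (27/10)/(26/3) = 81/260
  n = 3: D(3) = 3(3 + 7/3) = 16; numerator = 3(81/260) = 243/260; a_3 = (243/260)/(16) = 243/4160
  n = 4: D(4) = 4(4 + 7/3) = 76/3; numerator = 3(243/4160) = 729/4160; a_4 = (729/4160)/(76/3) = 2187/316160

r = 3; a_0 = 1; a_1 = 9/10; a_2 = 81/260; a_3 = 243/4160; a_4 = 2187/316160


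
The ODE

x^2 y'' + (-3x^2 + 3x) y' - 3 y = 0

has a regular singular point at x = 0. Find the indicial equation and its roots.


Divide by x^2 to reach normal form y'' + P_1(x) y' + P_2(x) y = 0 with P_1(x) = -3 + 3/x and P_2(x) = -3/x^2.
x = 0 is a singular point because the y'-coefficient -3 + 3/x has a pole at x = 0 and the y-coefficient -3/x^2 has a pole at x = 0.
It is a regular singular point because x P_1(x) = p(x) = 3 - 3x and x^2 P_2(x) = q(x) = -3 are polynomials, hence analytic at x = 0.
p(0) = 3,  q(0) = -3.
Indicial equation: r(r-1) + p(0) r + q(0) = 0, i.e. r^2 + (p(0) - 1) r + q(0) = 0, i.e. r^2 + 2 r - 3 = 0.
Discriminant: (2)^2 - 4(-3) = 16, so r = (-2 ± 4)/2.
Solving: r_1 = 1, r_2 = -3.

indicial: r^2 + 2 r - 3 = 0; roots r_1 = 1, r_2 = -3


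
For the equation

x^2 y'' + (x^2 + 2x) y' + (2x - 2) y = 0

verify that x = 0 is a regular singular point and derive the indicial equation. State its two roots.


Divide by x^2 to reach normal form y'' + P_1(x) y' + P_2(x) y = 0 with P_1(x) = 1 + 2/x and P_2(x) = 2/x - 2/x^2.
x = 0 is a singular point because the y'-coefficient 1 + 2/x has a pole at x = 0 and the y-coefficient 2/x - 2/x^2 has a pole at x = 0.
It is a regular singular point because x P_1(x) = p(x) = x + 2 and x^2 P_2(x) = q(x) = 2x - 2 are polynomials, hence analytic at x = 0.
p(0) = 2,  q(0) = -2.
Indicial equation: r(r-1) + p(0) r + q(0) = 0, i.e. r^2 + (p(0) - 1) r + q(0) = 0, i.e. r^2 + 1 r - 2 = 0.
Discriminant: (1)^2 - 4(-2) = 9, so r = (-1 ± 3)/2.
Solving: r_1 = 1, r_2 = -2.

indicial: r^2 + 1 r - 2 = 0; roots r_1 = 1, r_2 = -2


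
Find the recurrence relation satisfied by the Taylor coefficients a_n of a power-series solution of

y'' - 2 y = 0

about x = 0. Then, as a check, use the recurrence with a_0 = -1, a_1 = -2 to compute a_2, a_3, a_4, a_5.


Substitute y = sum_n a_n x^n into y'' + (const) y = 0.
y''(x) = sum_{n>=0} (n+2)(n+1) a_{n+2} x^n.
The ODE becomes sum_n [(n+2)(n+1) a_{n+2} - 2 a_n] x^n = 0.
Setting each coefficient to zero gives the recurrence:
  (n+2)(n+1) a_{n+2} - 2 a_n = 0,
  a_{n+2} = 2 / ((n+1)(n+2)) a_n.

Check with a_0 = -1, a_1 = -2 (apply the recurrence for n = 0, 1, 2, 3): a_0 = -1, a_1 = -2, a_2 = -1, a_3 = -2/3, a_4 = -1/6, a_5 = -1/15.

a_{n+2} = 2/((n+1)(n+2)) * a_n; check: a_0 = -1, a_1 = -2, a_2 = -1, a_3 = -2/3, a_4 = -1/6, a_5 = -1/15


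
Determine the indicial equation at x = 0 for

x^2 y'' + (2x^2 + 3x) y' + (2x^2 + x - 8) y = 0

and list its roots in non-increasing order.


Divide by x^2 to reach normal form y'' + P_1(x) y' + P_2(x) y = 0 with P_1(x) = 2 + 3/x and P_2(x) = 2 + 1/x - 8/x^2.
x = 0 is a singular point because the y'-coefficient 2 + 3/x has a pole at x = 0 and the y-coefficient 2 + 1/x - 8/x^2 has a pole at x = 0.
It is a regular singular point because x P_1(x) = p(x) = 2x + 3 and x^2 P_2(x) = q(x) = 2x^2 + x - 8 are polynomials, hence analytic at x = 0.
p(0) = 3,  q(0) = -8.
Indicial equation: r(r-1) + p(0) r + q(0) = 0, i.e. r^2 + (p(0) - 1) r + q(0) = 0, i.e. r^2 + 2 r - 8 = 0.
Discriminant: (2)^2 - 4(-8) = 36, so r = (-2 ± 6)/2.
Solving: r_1 = 2, r_2 = -4.

indicial: r^2 + 2 r - 8 = 0; roots r_1 = 2, r_2 = -4


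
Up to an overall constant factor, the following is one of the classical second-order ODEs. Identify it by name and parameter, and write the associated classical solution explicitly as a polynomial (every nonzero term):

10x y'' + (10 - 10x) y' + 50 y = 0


All three coefficients share the factor 10; dividing through by 10 gives  x y'' + (1 - x) y' + 5 y = 0.
This matches the Laguerre equation x y'' + (1 - x) y' + n y = 0 with n = 5; the polynomial solution is L_5(x).
With y = sum_k a_k x^k, matching x^k gives (k+1)k a_{k+1} + (k+1) a_{k+1} - k a_k + n a_k = 0, i.e. (k+1)^2 a_{k+1} = (k - n) a_k = (k - 5) a_k. The right side vanishes at k = 5, so the series terminates at degree 5.
Standard normalization L_n(0) = 1 gives a_0 = 1. Work upward with a_{k+1} = (k - 5) a_k / (k+1)^2:
  a_1 = (0 - 5)(1) / 1^2 = -5/1 = -5
  a_2 = (1 - 5)(-5) / 2^2 = 20/4 = 5
  a_3 = (2 - 5)(5) / 3^2 = -15/9 = -5/3
  a_4 = (3 - 5)(-5/3) / 4^2 = (10/3)/16 = 5/24
  a_5 = (4 - 5)(5/24) / 5^2 = (-5/24)/25 = -1/120
Hence L_5(x) = -x^5/120 + 5 x^4/24 - 5 x^3/3 + 5 x^2 - 5 x + 1.

L_5(x); series = -x^5/120 + 5 x^4/24 - 5 x^3/3 + 5 x^2 - 5 x + 1


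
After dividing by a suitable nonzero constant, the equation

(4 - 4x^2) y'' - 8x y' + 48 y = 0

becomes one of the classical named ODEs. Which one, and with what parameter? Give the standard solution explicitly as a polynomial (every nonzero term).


All three coefficients share the factor 4; dividing through by 4 gives  (1 - x^2) y'' - 2x y' + 12 y = 0.
This matches the Legendre equation (1 - x^2) y'' - 2x y' + n(n+1) y = 0 (note the -2x y' term) with n(n+1) = 12, so n = 3; the polynomial solution is P_3(x).
With y = sum_k a_k x^k, matching x^k gives (k+2)(k+1) a_{k+2} = [k(k+1) - n(n+1)] a_k = (k - 3)(k + 4) a_k. The right side vanishes at k = 3, so the series with the parity of 3 terminates at degree 3.
Standard normalization (P_n(1) = 1): leading coefficient (2n)!/(2^n (n!)^2) = 720/(8*36) = 5/2, so a_3 = 5/2. Work downward with a_k = (k+1)(k+2) a_{k+2} / ((k - 3)(k + 4)):
  a_1 = (2)(3)(5/2) / ((1 - 3)(1 + 4)) = 15/(-10) = -3/2
Hence P_3(x) = 5 x^3/2 - 3 x/2.

P_3(x); series = 5 x^3/2 - 3 x/2


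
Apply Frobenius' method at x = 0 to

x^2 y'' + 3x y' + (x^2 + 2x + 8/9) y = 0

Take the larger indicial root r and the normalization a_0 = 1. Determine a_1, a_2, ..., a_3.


Write in Frobenius form y'' + (p(x)/x) y' + (q(x)/x^2) y = 0:
  p(x) = 3,  q(x) = x^2 + 2x + 8/9.
Indicial equation: r(r-1) + (3) r + (8/9) = 0 -> roots r_1 = -2/3, r_2 = -4/3.
Take r = r_1 = -2/3. Let y(x) = x^r sum_{n>=0} a_n x^n with a_0 = 1.
Substitute y = x^r sum a_n x^n and match x^{r+n}. The recurrence is
  D(n) a_n + 2 a_{n-1} + 1 a_{n-2} = 0,  where D(n) = (r+n)(r+n-1) + (3)(r+n) + (8/9).
  a_n = [-2 a_{n-1} - 1 a_{n-2}] / D(n).
Since the indicial polynomial factors as (r - r_1)(r - r_2), D(n) = (r_1 + n - r_1)(r_1 + n - r_2) = n(n + 2/3).
Evaluating step by step (a_0 = 1):
  n = 1: D(1) = 1(1 + 2/3) = 5/3; numerator = -2(1) = -2; a_1 = (-2)/(5/3) = -6/5
  n = 2: D(2) = 2(2 + 2/3) = 16/3; numerator = -2(-6/5) - 1(1) = 7/5; a_2 = (7/5)/(16/3) = 21/80
  n = 3: D(3) = 3(3 + 2/3) = 11; numerator = -2(21/80) - 1(-6/5) = 27/40; a_3 = (27/40)/(11) = 27/440

r = -2/3; a_0 = 1; a_1 = -6/5; a_2 = 21/80; a_3 = 27/440


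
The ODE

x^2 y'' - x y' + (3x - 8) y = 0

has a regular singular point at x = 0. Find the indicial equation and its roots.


Divide by x^2 to reach normal form y'' + P_1(x) y' + P_2(x) y = 0 with P_1(x) = -1/x and P_2(x) = 3/x - 8/x^2.
x = 0 is a singular point because the y'-coefficient -1/x has a pole at x = 0 and the y-coefficient 3/x - 8/x^2 has a pole at x = 0.
It is a regular singular point because x P_1(x) = p(x) = -1 and x^2 P_2(x) = q(x) = 3x - 8 are polynomials, hence analytic at x = 0.
p(0) = -1,  q(0) = -8.
Indicial equation: r(r-1) + p(0) r + q(0) = 0, i.e. r^2 + (p(0) - 1) r + q(0) = 0, i.e. r^2 - 2 r - 8 = 0.
Discriminant: (-2)^2 - 4(-8) = 36, so r = (2 ± 6)/2.
Solving: r_1 = 4, r_2 = -2.

indicial: r^2 - 2 r - 8 = 0; roots r_1 = 4, r_2 = -2


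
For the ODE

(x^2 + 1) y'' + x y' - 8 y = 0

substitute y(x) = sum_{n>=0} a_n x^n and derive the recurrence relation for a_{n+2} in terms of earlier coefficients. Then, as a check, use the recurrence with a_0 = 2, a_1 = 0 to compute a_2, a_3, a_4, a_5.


Substitute y = sum_n a_n x^n.
(1 + 1 x^2) y'' contributes (n+2)(n+1) a_{n+2} + n(n-1) a_n at x^n.
x y'(x) contributes n a_n at x^n.
-8 y(x) contributes -8 a_n at x^n.
Matching x^n: (n+2)(n+1) a_{n+2} + (n(n-1) + n - 8) a_n = 0.
Thus a_{n+2} = (-n(n-1) - n + 8) / ((n+1)(n+2)) * a_n.

Check with a_0 = 2, a_1 = 0 (apply the recurrence for n = 0, 1, 2, 3): a_0 = 2, a_1 = 0, a_2 = 8, a_3 = 0, a_4 = 8/3, a_5 = 0.

a_(n+2) = (-n(n-1) - n + 8) / ((n+1)(n+2)) * a_n; check: a_0 = 2, a_1 = 0, a_2 = 8, a_3 = 0, a_4 = 8/3, a_5 = 0


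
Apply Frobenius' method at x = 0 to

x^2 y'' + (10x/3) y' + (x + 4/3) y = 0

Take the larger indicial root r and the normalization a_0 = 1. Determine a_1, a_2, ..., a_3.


Write in Frobenius form y'' + (p(x)/x) y' + (q(x)/x^2) y = 0:
  p(x) = 10/3,  q(x) = x + 4/3.
Indicial equation: r(r-1) + (10/3) r + (4/3) = 0 -> roots r_1 = -1, r_2 = -4/3.
Take r = r_1 = -1. Let y(x) = x^r sum_{n>=0} a_n x^n with a_0 = 1.
Substitute y = x^r sum a_n x^n and match x^{r+n}. The recurrence is
  D(n) a_n + 1 a_{n-1} = 0,  where D(n) = (r+n)(r+n-1) + (10/3)(r+n) + (4/3).
  a_n = -1 / D(n) * a_{n-1}.
Since the indicial polynomial factors as (r - r_1)(r - r_2), D(n) = (r_1 + n - r_1)(r_1 + n - r_2) = n(n + 1/3).
Evaluating step by step (a_0 = 1):
  n = 1: D(1) = 1(1 + 1/3) = 4/3; numerator = -1(1) = -1; a_1 = (-1)/(4/3) = -3/4
  n = 2: D(2) = 2(2 + 1/3) = 14/3; numerator = -1(-3/4) = 3/4; a_2 = (3/4)/(14/3) = 9/56
  n = 3: D(3) = 3(3 + 1/3) = 10; numerator = -1(9/56) = -9/56; a_3 = (-9/56)/(10) = -9/560

r = -1; a_0 = 1; a_1 = -3/4; a_2 = 9/56; a_3 = -9/560


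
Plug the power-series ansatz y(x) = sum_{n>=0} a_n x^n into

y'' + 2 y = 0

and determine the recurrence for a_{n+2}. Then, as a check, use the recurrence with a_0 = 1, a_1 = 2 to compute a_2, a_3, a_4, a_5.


Substitute y = sum_n a_n x^n into y'' + (const) y = 0.
y''(x) = sum_{n>=0} (n+2)(n+1) a_{n+2} x^n.
The ODE becomes sum_n [(n+2)(n+1) a_{n+2} + 2 a_n] x^n = 0.
Setting each coefficient to zero gives the recurrence:
  (n+2)(n+1) a_{n+2} + 2 a_n = 0,
  a_{n+2} = -2 / ((n+1)(n+2)) a_n.

Check with a_0 = 1, a_1 = 2 (apply the recurrence for n = 0, 1, 2, 3): a_0 = 1, a_1 = 2, a_2 = -1, a_3 = -2/3, a_4 = 1/6, a_5 = 1/15.

a_{n+2} = -2/((n+1)(n+2)) * a_n; check: a_0 = 1, a_1 = 2, a_2 = -1, a_3 = -2/3, a_4 = 1/6, a_5 = 1/15


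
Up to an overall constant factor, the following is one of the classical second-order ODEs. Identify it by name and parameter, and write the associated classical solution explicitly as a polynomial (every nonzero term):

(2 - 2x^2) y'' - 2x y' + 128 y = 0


All three coefficients share the factor 2; dividing through by 2 gives  (1 - x^2) y'' - x y' + 64 y = 0.
This matches the Chebyshev equation (1 - x^2) y'' - x y' + n^2 y = 0 (note the -x y' term, not -2x y') with n^2 = 64, so n = 8; the polynomial solution is T_8(x).
With y = sum_k a_k x^k, matching x^k gives (k+2)(k+1) a_{k+2} = (k^2 - n^2) a_k = (k - 8)(k + 8) a_k. The right side vanishes at k = 8, so the series with the parity of 8 terminates at degree 8.
Standard normalization: leading coefficient of T_n is 2^(n-1), so a_8 = 2^7 = 128. Work downward with a_k = (k+1)(k+2) a_{k+2} / ((k - 8)(k + 8)):
  a_6 = (7)(8)(128) / ((6 - 8)(6 + 8)) = 7168/(-28) = -256
  a_4 = (5)(6)(-256) / ((4 - 8)(4 + 8)) = -7680/(-48) = 160
  a_2 = (3)(4)(160) / ((2 - 8)(2 + 8)) = 1920/(-60) = -32
  a_0 = (1)(2)(-32) / ((0 - 8)(0 + 8)) = -64/(-64) = 1
Hence T_8(x) = 128 x^8 - 256 x^6 + 160 x^4 - 32 x^2 + 1.

T_8(x); series = 128 x^8 - 256 x^6 + 160 x^4 - 32 x^2 + 1


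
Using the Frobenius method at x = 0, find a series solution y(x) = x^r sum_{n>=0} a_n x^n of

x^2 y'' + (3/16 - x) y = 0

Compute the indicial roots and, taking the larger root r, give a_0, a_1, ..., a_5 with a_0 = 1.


Write in Frobenius form y'' + (p(x)/x) y' + (q(x)/x^2) y = 0:
  p(x) = 0,  q(x) = 3/16 - x.
Indicial equation: r(r-1) + (0) r + (3/16) = 0 -> roots r_1 = 3/4, r_2 = 1/4.
Take r = r_1 = 3/4. Let y(x) = x^r sum_{n>=0} a_n x^n with a_0 = 1.
Substitute y = x^r sum a_n x^n and match x^{r+n}. The recurrence is
  D(n) a_n - 1 a_{n-1} = 0,  where D(n) = (r+n)(r+n-1) + (0)(r+n) + (3/16).
  a_n = 1 / D(n) * a_{n-1}.
Since the indicial polynomial factors as (r - r_1)(r - r_2), D(n) = (r_1 + n - r_1)(r_1 + n - r_2) = n(n + 1/2).
Evaluating step by step (a_0 = 1):
  n = 1: D(1) = 1(1 + 1/2) = 3/2; numerator = 1(1) = 1; a_1 = (1)/(3/2) = 2/3
  n = 2: D(2) = 2(2 + 1/2) = 5; numerator = 1(2/3) = 2/3; a_2 = (2/3)/(5) = 2/15
  n = 3: D(3) = 3(3 + 1/2) = 21/2; numerator = 1(2/15) = 2/15; a_3 = (2/15)/(21/2) = 4/315
  n = 4: D(4) = 4(4 + 1/2) = 18; numerator = 1(4/315) = 4/315; a_4 = (4/315)/(18) = 2/2835
  n = 5: D(5) = 5(5 + 1/2) = 55/2; numerator = 1(2/2835) = 2/2835; a_5 = (2/2835)/(55/2) = 4/155925

r = 3/4; a_0 = 1; a_1 = 2/3; a_2 = 2/15; a_3 = 4/315; a_4 = 2/2835; a_5 = 4/155925


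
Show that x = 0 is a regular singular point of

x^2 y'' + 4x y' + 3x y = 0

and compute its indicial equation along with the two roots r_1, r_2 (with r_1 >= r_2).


Divide by x^2 to reach normal form y'' + P_1(x) y' + P_2(x) y = 0 with P_1(x) = 4/x and P_2(x) = 3/x.
x = 0 is a singular point because the y'-coefficient 4/x has a pole at x = 0 and the y-coefficient 3/x has a pole at x = 0.
It is a regular singular point because x P_1(x) = p(x) = 4 and x^2 P_2(x) = q(x) = 3x are polynomials, hence analytic at x = 0.
p(0) = 4,  q(0) = 0.
Indicial equation: r(r-1) + p(0) r + q(0) = 0, i.e. r^2 + (p(0) - 1) r + q(0) = 0, i.e. r^2 + 3 r = 0.
Discriminant: (3)^2 - 4(0) = 9, so r = (-3 ± 3)/2.
Solving: r_1 = 0, r_2 = -3.

indicial: r^2 + 3 r = 0; roots r_1 = 0, r_2 = -3


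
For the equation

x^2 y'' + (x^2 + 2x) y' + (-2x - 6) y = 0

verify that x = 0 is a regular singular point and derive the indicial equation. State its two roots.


Divide by x^2 to reach normal form y'' + P_1(x) y' + P_2(x) y = 0 with P_1(x) = 1 + 2/x and P_2(x) = -2/x - 6/x^2.
x = 0 is a singular point because the y'-coefficient 1 + 2/x has a pole at x = 0 and the y-coefficient -2/x - 6/x^2 has a pole at x = 0.
It is a regular singular point because x P_1(x) = p(x) = x + 2 and x^2 P_2(x) = q(x) = -2x - 6 are polynomials, hence analytic at x = 0.
p(0) = 2,  q(0) = -6.
Indicial equation: r(r-1) + p(0) r + q(0) = 0, i.e. r^2 + (p(0) - 1) r + q(0) = 0, i.e. r^2 + 1 r - 6 = 0.
Discriminant: (1)^2 - 4(-6) = 25, so r = (-1 ± 5)/2.
Solving: r_1 = 2, r_2 = -3.

indicial: r^2 + 1 r - 6 = 0; roots r_1 = 2, r_2 = -3


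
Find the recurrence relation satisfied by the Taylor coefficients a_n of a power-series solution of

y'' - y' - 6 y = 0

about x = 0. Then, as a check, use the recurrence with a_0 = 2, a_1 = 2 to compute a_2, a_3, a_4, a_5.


Substitute y = sum_n a_n x^n.
y''(x) has coefficient (n+2)(n+1) a_{n+2} at x^n;
-y'(x) has coefficient -(n+1) a_{n+1} at x^n;
-6 y(x) has coefficient -6 a_n at x^n.
Matching x^n: (n+2)(n+1) a_{n+2} - (n+1) a_{n+1} - 6 a_n = 0.
Thus a_{n+2} = [(n+1) a_{n+1} + 6 a_n] / ((n+1)(n+2)).

Check with a_0 = 2, a_1 = 2 (apply the recurrence for n = 0, 1, 2, 3): a_0 = 2, a_1 = 2, a_2 = 7, a_3 = 13/3, a_4 = 55/12, a_5 = 133/60.

a_(n+2) = [(n+1) a_(n+1) + 6 a_n] / ((n+1)(n+2)); check: a_0 = 2, a_1 = 2, a_2 = 7, a_3 = 13/3, a_4 = 55/12, a_5 = 133/60


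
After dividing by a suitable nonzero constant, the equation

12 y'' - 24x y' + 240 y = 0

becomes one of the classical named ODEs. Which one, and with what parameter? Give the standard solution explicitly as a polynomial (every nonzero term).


All three coefficients share the factor 12; dividing through by 12 gives  y'' - 2x y' + 20 y = 0.
This matches the Hermite equation y'' - 2x y' + 2n y = 0 with 2n = 20, so n = 10; the polynomial solution is H_10(x).
With y = sum_k a_k x^k, matching x^k gives (k+2)(k+1) a_{k+2} = 2(k - n) a_k = 2(k - 10) a_k. The right side vanishes at k = 10, so the series with the parity of 10 terminates at degree 10.
Standard normalization: leading coefficient of H_n is 2^n, so a_10 = 2^10 = 1024. Work downward with a_k = (k+1)(k+2) a_{k+2} / (2(k - n)):
  a_8 = (9)(10)(1024) / (2(8 - 10)) = 92160/(-4) = -23040
  a_6 = (7)(8)(-23040) / (2(6 - 10)) = -1290240/(-8) = 161280
  a_4 = (5)(6)(161280) / (2(4 - 10)) = 4838400/(-12) = -403200
  a_2 = (3)(4)(-403200) / (2(2 - 10)) = -4838400/(-16) = 302400
  a_0 = (1)(2)(302400) / (2(0 - 10)) = 604800/(-20) = -30240
Hence H_10(x) = 1024 x^10 - 23040 x^8 + 161280 x^6 - 403200 x^4 + 302400 x^2 - 30240.

H_10(x); series = 1024 x^10 - 23040 x^8 + 161280 x^6 - 403200 x^4 + 302400 x^2 - 30240


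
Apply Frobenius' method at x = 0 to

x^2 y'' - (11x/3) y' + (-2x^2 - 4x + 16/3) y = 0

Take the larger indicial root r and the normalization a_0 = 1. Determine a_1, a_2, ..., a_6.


Write in Frobenius form y'' + (p(x)/x) y' + (q(x)/x^2) y = 0:
  p(x) = -11/3,  q(x) = -2x^2 - 4x + 16/3.
Indicial equation: r(r-1) + (-11/3) r + (16/3) = 0 -> roots r_1 = 8/3, r_2 = 2.
Take r = r_1 = 8/3. Let y(x) = x^r sum_{n>=0} a_n x^n with a_0 = 1.
Substitute y = x^r sum a_n x^n and match x^{r+n}. The recurrence is
  D(n) a_n - 4 a_{n-1} - 2 a_{n-2} = 0,  where D(n) = (r+n)(r+n-1) + (-11/3)(r+n) + (16/3).
  a_n = [4 a_{n-1} + 2 a_{n-2}] / D(n).
Since the indicial polynomial factors as (r - r_1)(r - r_2), D(n) = (r_1 + n - r_1)(r_1 + n - r_2) = n(n + 2/3).
Evaluating step by step (a_0 = 1):
  n = 1: D(1) = 1(1 + 2/3) = 5/3; numerator = 4(1) = 4; a_1 = (4)/(5/3) = 12/5
  n = 2: D(2) = 2(2 + 2/3) = 16/3; numerator = 4(12/5) + 2(1) = 58/5; a_2 = (58/5)/(16/3) = 87/40
  n = 3: D(3) = 3(3 + 2/3) = 11; numerator = 4(87/40) + 2(12/5) = 27/2; a_3 = (27/2)/(11) = 27/22
  n = 4: D(4) = 4(4 + 2/3) = 56/3; numerator = 4(27/22) + 2(87/40) = 2037/220; a_4 = (2037/220)/(56/3) = 873/1760
  n = 5: D(5) = 5(5 + 2/3) = 85/3; numerator = 4(873/1760) + 2(27/22) = 1953/440; a_5 = (1953/440)/(85/3) = 5859/37400
  n = 6: D(6) = 6(6 + 2/3) = 40; numerator = 4(5859/37400) + 2(873/1760) = 11007/6800; a_6 = (11007/6800)/(40) = 11007/272000

r = 8/3; a_0 = 1; a_1 = 12/5; a_2 = 87/40; a_3 = 27/22; a_4 = 873/1760; a_5 = 5859/37400; a_6 = 11007/272000


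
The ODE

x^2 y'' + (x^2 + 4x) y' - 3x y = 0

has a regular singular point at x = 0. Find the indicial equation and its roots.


Divide by x^2 to reach normal form y'' + P_1(x) y' + P_2(x) y = 0 with P_1(x) = 1 + 4/x and P_2(x) = -3/x.
x = 0 is a singular point because the y'-coefficient 1 + 4/x has a pole at x = 0 and the y-coefficient -3/x has a pole at x = 0.
It is a regular singular point because x P_1(x) = p(x) = x + 4 and x^2 P_2(x) = q(x) = -3x are polynomials, hence analytic at x = 0.
p(0) = 4,  q(0) = 0.
Indicial equation: r(r-1) + p(0) r + q(0) = 0, i.e. r^2 + (p(0) - 1) r + q(0) = 0, i.e. r^2 + 3 r = 0.
Discriminant: (3)^2 - 4(0) = 9, so r = (-3 ± 3)/2.
Solving: r_1 = 0, r_2 = -3.

indicial: r^2 + 3 r = 0; roots r_1 = 0, r_2 = -3
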